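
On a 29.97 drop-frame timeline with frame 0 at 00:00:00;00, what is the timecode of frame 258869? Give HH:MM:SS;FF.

Ten DF minutes hold 17982 frames, so frame 258869 lies in block 14 (frames 251748–269729) with 7121 frames into that block.
The block's first minute is 1800 frames and the rest 1798 each; 7121 frames reaches minute 3, so 14 × 18 + 3 × 2 = 258 labels have been skipped so far.
Adding those back, label number 258869 + 258 = 259127 at 30 labels/s is 8637 s + 17 f = 2 h 23 min 57 s frame 17, i.e. 02:23:57;17.

02:23:57;17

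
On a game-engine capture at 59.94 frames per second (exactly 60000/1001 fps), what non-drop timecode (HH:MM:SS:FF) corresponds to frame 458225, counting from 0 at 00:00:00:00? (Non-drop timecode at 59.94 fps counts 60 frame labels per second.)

02:07:17:05

458225 ÷ 60 = 7637 full seconds, remainder 5 frames.
7637 s = 2 h 7 min 17 s.
Timecode: 02:07:17:05.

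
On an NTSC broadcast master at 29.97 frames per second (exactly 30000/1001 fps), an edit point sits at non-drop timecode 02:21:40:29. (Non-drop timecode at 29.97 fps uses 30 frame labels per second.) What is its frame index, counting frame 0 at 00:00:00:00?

Total seconds to the label: (2 × 3600 + 21 × 60 + 40) = 8500.
Frame index = 8500 × 30 + 29 = 255029.

255029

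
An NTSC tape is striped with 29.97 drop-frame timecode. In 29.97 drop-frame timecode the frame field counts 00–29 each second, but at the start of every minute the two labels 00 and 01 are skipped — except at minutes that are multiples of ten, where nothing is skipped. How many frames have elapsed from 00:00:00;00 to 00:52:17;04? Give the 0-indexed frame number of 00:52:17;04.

As if non-drop at 30 labels/s: (0 × 3600 + 52 × 60 + 17) × 30 + 4 = 94114.
Minute boundaries passed: 52; those not divisible by 10: 52 − 5 = 47; dropped labels = 2 × 47 = 94.
Actual frame index = 94114 − 94 = 94020.

94020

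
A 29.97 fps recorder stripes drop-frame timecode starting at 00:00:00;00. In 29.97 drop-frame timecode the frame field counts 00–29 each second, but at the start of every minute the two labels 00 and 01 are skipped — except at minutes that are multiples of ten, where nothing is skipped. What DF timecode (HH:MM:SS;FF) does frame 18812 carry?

Ten DF minutes hold 17982 frames, so frame 18812 lies in block 1 (frames 17982–35963) with 830 frames into that block.
The block's first minute is 1800 frames and the rest 1798 each; 830 frames reaches minute 0, so 1 × 18 + 0 × 2 = 18 labels have been skipped so far.
Adding those back, label number 18812 + 18 = 18830 at 30 labels/s is 627 s + 20 f = 0 h 10 min 27 s frame 20, i.e. 00:10:27;20.

00:10:27;20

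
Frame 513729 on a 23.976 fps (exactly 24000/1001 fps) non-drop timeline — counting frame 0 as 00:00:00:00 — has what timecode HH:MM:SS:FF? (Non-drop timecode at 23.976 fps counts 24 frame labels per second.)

05:56:45:09

513729 ÷ 24 = 21405 full seconds, remainder 9 frames.
21405 s = 5 h 56 min 45 s.
Timecode: 05:56:45:09.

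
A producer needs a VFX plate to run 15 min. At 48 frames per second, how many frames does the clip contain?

43200 frames

15 min = 900 s.
Frames = 900 × 48 = 43200.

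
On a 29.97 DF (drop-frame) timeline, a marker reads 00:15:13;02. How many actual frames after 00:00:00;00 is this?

Complete 10-minute blocks: 1, each 17982 frames → 17982.
Remaining 5 whole minutes in the current block: 1800 + 4 × 1798 = 8992 frames.
Within the current minute: 13 × 30 + 2 − 2 = 390 (labels ;00/;01 skipped at this minute). Total = 17982 + 8992 + 390 = 27364.

27364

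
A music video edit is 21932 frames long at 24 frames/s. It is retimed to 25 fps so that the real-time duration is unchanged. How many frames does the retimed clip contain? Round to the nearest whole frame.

Frames at target rate = 21932 × (25) / (24) = 137075/6 ≈ 22845.833.
Nearest whole frame: 22846.

22846 frames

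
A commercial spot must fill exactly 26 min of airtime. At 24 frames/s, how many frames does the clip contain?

26 min = 1560 s.
Frames = 1560 × 24 = 37440.

37440 frames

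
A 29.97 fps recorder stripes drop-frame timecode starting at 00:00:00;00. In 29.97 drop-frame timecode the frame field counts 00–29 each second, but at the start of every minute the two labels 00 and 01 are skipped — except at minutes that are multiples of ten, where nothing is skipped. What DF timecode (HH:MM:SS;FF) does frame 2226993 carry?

20:38:27;13

Each 10-minute DF block holds 10 × 60 × 30 − 9 × 2 = 17982 frames. 2226993 ÷ 17982 → 123 full blocks, remainder 15207.
Within the partial block the first minute is 1800 frames and each further minute 1798, so 8 further minute boundaries passed. Total skipped labels = 18 × 123 + 2 × 8 = 2230.
Non-drop label index = 2226993 + 2230 = 2229223; at 30 labels/s that is 20:38:27:13, i.e. DF 20:38:27;13.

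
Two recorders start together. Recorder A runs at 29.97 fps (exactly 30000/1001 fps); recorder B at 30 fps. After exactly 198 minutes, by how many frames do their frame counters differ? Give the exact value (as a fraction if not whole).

32400/91 frames

198 min = 11880 s.
A emits 30000/1001 × 11880 = 32400000/91 frames; B emits 30 × 11880 = 356400.
Difference = 32400/91 frames (≈ 356.0440); B is ahead of A.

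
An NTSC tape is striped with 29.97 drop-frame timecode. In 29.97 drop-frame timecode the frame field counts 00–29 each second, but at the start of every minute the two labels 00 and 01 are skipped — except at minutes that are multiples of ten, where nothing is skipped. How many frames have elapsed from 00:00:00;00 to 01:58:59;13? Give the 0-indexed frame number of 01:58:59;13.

As if non-drop at 30 labels/s: (1 × 3600 + 58 × 60 + 59) × 30 + 13 = 214183.
Minute boundaries passed: 118; those not divisible by 10: 118 − 11 = 107; dropped labels = 2 × 107 = 214.
Actual frame index = 214183 − 214 = 213969.

213969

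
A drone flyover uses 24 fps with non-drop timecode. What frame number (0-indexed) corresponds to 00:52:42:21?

75909

Total seconds to the label: (0 × 3600 + 52 × 60 + 42) = 3162.
Frame index = 3162 × 24 + 21 = 75909.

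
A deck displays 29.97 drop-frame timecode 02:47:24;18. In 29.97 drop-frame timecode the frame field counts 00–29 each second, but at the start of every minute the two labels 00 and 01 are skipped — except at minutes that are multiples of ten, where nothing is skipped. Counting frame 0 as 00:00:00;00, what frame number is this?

Complete 10-minute blocks: 16, each 17982 frames → 287712.
Remaining 7 whole minutes in the current block: 1800 + 6 × 1798 = 12588 frames.
Within the current minute: 24 × 30 + 18 − 2 = 736 (labels ;00/;01 skipped at this minute). Total = 287712 + 12588 + 736 = 301036.

301036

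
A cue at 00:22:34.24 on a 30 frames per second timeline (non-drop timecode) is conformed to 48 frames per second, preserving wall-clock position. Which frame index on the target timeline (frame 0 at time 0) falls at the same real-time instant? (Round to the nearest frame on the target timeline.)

frame 65030

Source frame index: (0×3600 + 22×60 + 34) × 30 + 24 = 40644.
Real time: 40644 / (30) = 6774/5 s.
Target frame: (6774/5) × (48) = 325152/5 ≈ 65030.400 → 65030.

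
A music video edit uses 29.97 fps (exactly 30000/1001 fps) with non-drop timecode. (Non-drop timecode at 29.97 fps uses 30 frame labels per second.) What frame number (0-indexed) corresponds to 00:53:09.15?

frame 95685

Total seconds to the label: (0 × 3600 + 53 × 60 + 9) = 3189.
Frame index = 3189 × 30 + 15 = 95685.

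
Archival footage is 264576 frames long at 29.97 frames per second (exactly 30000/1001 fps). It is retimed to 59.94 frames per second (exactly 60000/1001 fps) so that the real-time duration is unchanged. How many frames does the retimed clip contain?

529152 frames

Target frames = source frames × (target rate / source rate) = 264576 × (60000/1001)/(30000/1001) = 264576 × 2 = 529152.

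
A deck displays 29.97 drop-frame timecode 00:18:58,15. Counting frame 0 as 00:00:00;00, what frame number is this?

34121

Complete 10-minute blocks: 1, each 17982 frames → 17982.
Remaining 8 whole minutes in the current block: 1800 + 7 × 1798 = 14386 frames.
Within the current minute: 58 × 30 + 15 − 2 = 1753 (labels ;00/;01 skipped at this minute). Total = 17982 + 14386 + 1753 = 34121.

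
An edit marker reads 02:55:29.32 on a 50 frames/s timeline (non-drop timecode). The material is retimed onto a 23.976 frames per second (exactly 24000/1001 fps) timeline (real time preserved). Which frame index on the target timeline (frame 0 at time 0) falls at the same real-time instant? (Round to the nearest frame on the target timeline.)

Source frame index: (2×3600 + 55×60 + 29) × 50 + 32 = 526482.
Real time: 526482 / (50) = 263241/25 s.
Target frame: (263241/25) × (24000/1001) = 22973760/91 ≈ 252458.901 → 252459.

frame 252459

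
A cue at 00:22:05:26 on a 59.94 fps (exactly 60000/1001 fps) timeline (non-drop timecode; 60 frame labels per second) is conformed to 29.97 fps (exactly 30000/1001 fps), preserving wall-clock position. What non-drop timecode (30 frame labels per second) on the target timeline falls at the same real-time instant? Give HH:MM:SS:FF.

Source frame index: (0×3600 + 22×60 + 5) × 60 + 26 = 79526.
Real time: 79526 / (60000/1001) = 39802763/30000 s.
Target frame: (39802763/30000) × (30000/1001) = 39763.
At 30 labels/s: frame 39763 → 00:22:05:13.

00:22:05:13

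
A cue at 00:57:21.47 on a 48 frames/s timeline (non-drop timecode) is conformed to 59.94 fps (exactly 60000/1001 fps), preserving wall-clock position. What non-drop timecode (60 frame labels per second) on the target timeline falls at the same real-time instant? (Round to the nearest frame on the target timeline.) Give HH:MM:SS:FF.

00:57:18:32

Source frame index: (0×3600 + 57×60 + 21) × 48 + 47 = 165215.
Real time: 165215 / (48) = 165215/48 s.
Target frame: (165215/48) × (60000/1001) = 206518750/1001 ≈ 206312.438 → 206312.
At 60 labels/s: frame 206312 → 00:57:18:32.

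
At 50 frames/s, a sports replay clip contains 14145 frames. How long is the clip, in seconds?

282.9 seconds

Running time = 14145 / (50) = 282.9 s.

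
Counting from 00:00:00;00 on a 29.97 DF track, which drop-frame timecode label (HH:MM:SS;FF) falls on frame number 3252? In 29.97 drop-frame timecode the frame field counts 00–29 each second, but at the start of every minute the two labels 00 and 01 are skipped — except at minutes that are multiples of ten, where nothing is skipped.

Ten DF minutes hold 17982 frames, so frame 3252 lies in block 0 (frames 0–17981) with 3252 frames into that block.
The block's first minute is 1800 frames and the rest 1798 each; 3252 frames reaches minute 1, so 0 × 18 + 1 × 2 = 2 labels have been skipped so far.
Adding those back, label number 3252 + 2 = 3254 at 30 labels/s is 108 s + 14 f = 0 h 1 min 48 s frame 14, i.e. 00:01:48;14.

00:01:48;14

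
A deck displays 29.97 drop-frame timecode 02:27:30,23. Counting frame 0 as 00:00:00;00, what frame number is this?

265257

Complete 10-minute blocks: 14, each 17982 frames → 251748.
Remaining 7 whole minutes in the current block: 1800 + 6 × 1798 = 12588 frames.
Within the current minute: 30 × 30 + 23 − 2 = 921 (labels ;00/;01 skipped at this minute). Total = 251748 + 12588 + 921 = 265257.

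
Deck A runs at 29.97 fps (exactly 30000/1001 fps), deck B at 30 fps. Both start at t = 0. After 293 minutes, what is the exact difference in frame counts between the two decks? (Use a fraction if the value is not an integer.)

293 min = 17580 s.
A emits 30000/1001 × 17580 = 527400000/1001 frames; B emits 30 × 17580 = 527400.
Difference = 527400/1001 frames (≈ 526.8731); B is ahead of A.

527400/1001 frames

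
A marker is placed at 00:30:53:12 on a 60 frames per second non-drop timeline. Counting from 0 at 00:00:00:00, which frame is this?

Total seconds to the label: (0 × 3600 + 30 × 60 + 53) = 1853.
Frame index = 1853 × 60 + 12 = 111192.

frame 111192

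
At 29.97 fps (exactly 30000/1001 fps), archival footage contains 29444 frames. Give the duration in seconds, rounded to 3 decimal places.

Running time = 29444 × 1001/30000 = 7368361/7500 s ≈ 982.448 s.

982.448 seconds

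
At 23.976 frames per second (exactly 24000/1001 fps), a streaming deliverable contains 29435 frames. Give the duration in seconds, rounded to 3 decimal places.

1227.685 seconds

Running time = 29435 × 1001/24000 = 5892887/4800 s ≈ 1227.685 s.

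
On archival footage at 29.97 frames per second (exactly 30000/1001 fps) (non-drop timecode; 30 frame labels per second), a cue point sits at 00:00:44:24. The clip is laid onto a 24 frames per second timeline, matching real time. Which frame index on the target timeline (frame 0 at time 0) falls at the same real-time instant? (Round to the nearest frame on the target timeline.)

Source frame index: (0×3600 + 0×60 + 44) × 30 + 24 = 1344.
Real time: 1344 / (30000/1001) = 28028/625 s.
Target frame: (28028/625) × (24) = 672672/625 ≈ 1076.275 → 1076.

frame 1076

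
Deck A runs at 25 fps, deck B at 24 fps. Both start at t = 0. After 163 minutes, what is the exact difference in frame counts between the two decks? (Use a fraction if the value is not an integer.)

163 min = 9780 s.
A emits 25 × 9780 = 244500 frames; B emits 24 × 9780 = 234720.
Difference = 9780 frames; B is behind A.

9780 frames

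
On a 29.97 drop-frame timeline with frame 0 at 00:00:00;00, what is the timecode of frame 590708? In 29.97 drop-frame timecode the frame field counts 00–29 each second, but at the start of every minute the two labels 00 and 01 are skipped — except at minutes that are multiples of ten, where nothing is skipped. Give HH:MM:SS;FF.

05:28:30;00

Ten DF minutes hold 17982 frames, so frame 590708 lies in block 32 (frames 575424–593405) with 15284 frames into that block.
The block's first minute is 1800 frames and the rest 1798 each; 15284 frames reaches minute 8, so 32 × 18 + 8 × 2 = 592 labels have been skipped so far.
Adding those back, label number 590708 + 592 = 591300 at 30 labels/s is 19710 s + 0 f = 5 h 28 min 30 s frame 0, i.e. 05:28:30;00.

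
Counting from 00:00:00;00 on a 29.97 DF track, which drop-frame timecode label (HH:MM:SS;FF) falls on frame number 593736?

Each 10-minute DF block holds 10 × 60 × 30 − 9 × 2 = 17982 frames. 593736 ÷ 17982 → 33 full blocks, remainder 330.
Within the partial block the first minute is 1800 frames and each further minute 1798, so 0 further minute boundaries passed. Total skipped labels = 18 × 33 + 2 × 0 = 594.
Non-drop label index = 593736 + 594 = 594330; at 30 labels/s that is 05:30:11:00, i.e. DF 05:30:11;00.

05:30:11;00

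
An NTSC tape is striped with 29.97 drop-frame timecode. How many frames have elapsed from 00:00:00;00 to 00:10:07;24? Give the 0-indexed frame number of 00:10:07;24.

18216

As if non-drop at 30 labels/s: (0 × 3600 + 10 × 60 + 7) × 30 + 24 = 18234.
Minute boundaries passed: 10; those not divisible by 10: 10 − 1 = 9; dropped labels = 2 × 9 = 18.
Actual frame index = 18234 − 18 = 18216.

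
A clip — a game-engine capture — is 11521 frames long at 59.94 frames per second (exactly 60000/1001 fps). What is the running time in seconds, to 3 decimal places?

Running time = 11521 × 1001/60000 = 11532521/60000 s ≈ 192.209 s.

192.209 seconds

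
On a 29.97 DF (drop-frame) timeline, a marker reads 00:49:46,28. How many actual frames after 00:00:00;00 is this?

89518

Complete 10-minute blocks: 4, each 17982 frames → 71928.
Remaining 9 whole minutes in the current block: 1800 + 8 × 1798 = 16184 frames.
Within the current minute: 46 × 30 + 28 − 2 = 1406 (labels ;00/;01 skipped at this minute). Total = 71928 + 16184 + 1406 = 89518.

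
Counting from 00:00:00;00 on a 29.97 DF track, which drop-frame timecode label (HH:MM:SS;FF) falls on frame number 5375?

Each 10-minute DF block holds 10 × 60 × 30 − 9 × 2 = 17982 frames. 5375 ÷ 17982 → 0 full blocks, remainder 5375.
Within the partial block the first minute is 1800 frames and each further minute 1798, so 2 further minute boundaries passed. Total skipped labels = 18 × 0 + 2 × 2 = 4.
Non-drop label index = 5375 + 4 = 5379; at 30 labels/s that is 00:02:59:09, i.e. DF 00:02:59;09.

00:02:59;09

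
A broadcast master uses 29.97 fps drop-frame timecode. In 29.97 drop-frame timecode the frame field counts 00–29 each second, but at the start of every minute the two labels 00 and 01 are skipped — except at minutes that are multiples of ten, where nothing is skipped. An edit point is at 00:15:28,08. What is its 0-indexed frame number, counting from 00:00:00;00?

27820

As if non-drop at 30 labels/s: (0 × 3600 + 15 × 60 + 28) × 30 + 8 = 27848.
Minute boundaries passed: 15; those not divisible by 10: 15 − 1 = 14; dropped labels = 2 × 14 = 28.
Actual frame index = 27848 − 28 = 27820.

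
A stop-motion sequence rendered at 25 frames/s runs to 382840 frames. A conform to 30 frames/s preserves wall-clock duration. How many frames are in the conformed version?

459408 frames

Target frames = source frames × (target rate / source rate) = 382840 × (30)/(25) = 382840 × 6/5 = 459408.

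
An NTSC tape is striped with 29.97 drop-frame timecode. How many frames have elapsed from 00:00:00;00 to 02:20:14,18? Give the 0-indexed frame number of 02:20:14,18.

252186

Complete 10-minute blocks: 14, each 17982 frames → 251748.
Remaining 0 whole minutes in the current block: 0 frames.
Within the current minute: 14 × 30 + 18 = 438. Total = 251748 + 0 + 438 = 252186.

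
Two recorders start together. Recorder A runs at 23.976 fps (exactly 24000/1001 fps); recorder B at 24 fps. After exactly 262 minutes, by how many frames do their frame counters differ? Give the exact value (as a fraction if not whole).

377280/1001 frames

262 min = 15720 s.
A emits 24000/1001 × 15720 = 377280000/1001 frames; B emits 24 × 15720 = 377280.
Difference = 377280/1001 frames (≈ 376.9031); B is ahead of A.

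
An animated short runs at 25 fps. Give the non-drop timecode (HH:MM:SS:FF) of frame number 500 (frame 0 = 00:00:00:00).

500 ÷ 25 = 20 full seconds, remainder 0 frames.
20 s = 0 h 0 min 20 s.
Timecode: 00:00:20:00.

00:00:20:00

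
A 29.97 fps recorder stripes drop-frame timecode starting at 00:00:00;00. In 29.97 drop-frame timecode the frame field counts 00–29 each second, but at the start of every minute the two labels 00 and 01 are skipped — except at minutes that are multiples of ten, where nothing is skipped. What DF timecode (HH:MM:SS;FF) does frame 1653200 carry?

15:19:21;26

Ten DF minutes hold 17982 frames, so frame 1653200 lies in block 91 (frames 1636362–1654343) with 16838 frames into that block.
The block's first minute is 1800 frames and the rest 1798 each; 16838 frames reaches minute 9, so 91 × 18 + 9 × 2 = 1656 labels have been skipped so far.
Adding those back, label number 1653200 + 1656 = 1654856 at 30 labels/s is 55161 s + 26 f = 15 h 19 min 21 s frame 26, i.e. 15:19:21;26.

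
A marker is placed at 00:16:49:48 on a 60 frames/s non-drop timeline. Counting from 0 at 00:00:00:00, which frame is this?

Total seconds to the label: (0 × 3600 + 16 × 60 + 49) = 1009.
Frame index = 1009 × 60 + 48 = 60588.

60588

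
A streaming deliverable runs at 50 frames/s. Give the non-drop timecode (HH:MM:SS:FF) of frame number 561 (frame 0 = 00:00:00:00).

00:00:11:11

561 ÷ 50 = 11 full seconds, remainder 11 frames.
11 s = 0 h 0 min 11 s.
Timecode: 00:00:11:11.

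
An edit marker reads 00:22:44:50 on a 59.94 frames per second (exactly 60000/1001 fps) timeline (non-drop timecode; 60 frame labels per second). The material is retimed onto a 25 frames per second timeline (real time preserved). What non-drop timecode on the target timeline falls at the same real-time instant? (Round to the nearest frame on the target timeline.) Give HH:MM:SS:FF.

00:22:46:05

Source frame index: (0×3600 + 22×60 + 44) × 60 + 50 = 81890.
Real time: 81890 / (60000/1001) = 8197189/6000 s.
Target frame: (8197189/6000) × (25) = 8197189/240 ≈ 34154.954 → 34155.
At 25 labels/s: frame 34155 → 00:22:46:05.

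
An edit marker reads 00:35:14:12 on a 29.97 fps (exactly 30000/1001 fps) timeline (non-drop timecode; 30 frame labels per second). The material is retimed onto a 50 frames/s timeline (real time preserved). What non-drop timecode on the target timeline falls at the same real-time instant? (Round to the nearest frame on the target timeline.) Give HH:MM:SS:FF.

Source frame index: (0×3600 + 35×60 + 14) × 30 + 12 = 63432.
Real time: 63432 / (30000/1001) = 2645643/1250 s.
Target frame: (2645643/1250) × (50) = 2645643/25 ≈ 105825.720 → 105826.
At 50 labels/s: frame 105826 → 00:35:16:26.

00:35:16:26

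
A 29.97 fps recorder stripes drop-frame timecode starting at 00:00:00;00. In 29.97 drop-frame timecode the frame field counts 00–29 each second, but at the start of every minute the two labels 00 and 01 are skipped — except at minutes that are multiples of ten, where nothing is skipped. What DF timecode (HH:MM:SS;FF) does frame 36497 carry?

00:20:17;23

Each 10-minute DF block holds 10 × 60 × 30 − 9 × 2 = 17982 frames. 36497 ÷ 17982 → 2 full blocks, remainder 533.
Within the partial block the first minute is 1800 frames and each further minute 1798, so 0 further minute boundaries passed. Total skipped labels = 18 × 2 + 2 × 0 = 36.
Non-drop label index = 36497 + 36 = 36533; at 30 labels/s that is 00:20:17:23, i.e. DF 00:20:17;23.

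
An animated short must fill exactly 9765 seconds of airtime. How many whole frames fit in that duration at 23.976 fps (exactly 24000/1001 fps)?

234125 frames

Frames = 9765 × 24000/1001 = 33480000/143 ≈ 234125.8741.
Complete frames: 234125.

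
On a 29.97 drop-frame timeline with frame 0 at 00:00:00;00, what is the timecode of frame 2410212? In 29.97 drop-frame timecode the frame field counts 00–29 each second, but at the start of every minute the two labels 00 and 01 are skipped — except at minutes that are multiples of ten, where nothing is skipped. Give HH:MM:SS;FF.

22:20:20;24

Ten DF minutes hold 17982 frames, so frame 2410212 lies in block 134 (frames 2409588–2427569) with 624 frames into that block.
The block's first minute is 1800 frames and the rest 1798 each; 624 frames reaches minute 0, so 134 × 18 + 0 × 2 = 2412 labels have been skipped so far.
Adding those back, label number 2410212 + 2412 = 2412624 at 30 labels/s is 80420 s + 24 f = 22 h 20 min 20 s frame 24, i.e. 22:20:20;24.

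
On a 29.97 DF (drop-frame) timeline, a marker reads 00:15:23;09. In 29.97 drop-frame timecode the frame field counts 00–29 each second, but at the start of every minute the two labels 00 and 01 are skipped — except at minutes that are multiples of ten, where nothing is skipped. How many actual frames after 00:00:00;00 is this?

As if non-drop at 30 labels/s: (0 × 3600 + 15 × 60 + 23) × 30 + 9 = 27699.
Minute boundaries passed: 15; those not divisible by 10: 15 − 1 = 14; dropped labels = 2 × 14 = 28.
Actual frame index = 27699 − 28 = 27671.

27671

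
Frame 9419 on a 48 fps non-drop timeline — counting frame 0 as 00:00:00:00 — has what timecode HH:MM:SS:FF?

9419 ÷ 48 = 196 full seconds, remainder 11 frames.
196 s = 0 h 3 min 16 s.
Timecode: 00:03:16:11.

00:03:16:11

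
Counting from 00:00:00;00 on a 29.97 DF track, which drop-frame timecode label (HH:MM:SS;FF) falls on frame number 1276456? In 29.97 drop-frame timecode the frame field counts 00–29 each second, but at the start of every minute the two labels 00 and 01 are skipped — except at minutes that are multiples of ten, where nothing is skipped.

11:49:51;04

Each 10-minute DF block holds 10 × 60 × 30 − 9 × 2 = 17982 frames. 1276456 ÷ 17982 → 70 full blocks, remainder 17716.
Within the partial block the first minute is 1800 frames and each further minute 1798, so 9 further minute boundaries passed. Total skipped labels = 18 × 70 + 2 × 9 = 1278.
Non-drop label index = 1276456 + 1278 = 1277734; at 30 labels/s that is 11:49:51:04, i.e. DF 11:49:51;04.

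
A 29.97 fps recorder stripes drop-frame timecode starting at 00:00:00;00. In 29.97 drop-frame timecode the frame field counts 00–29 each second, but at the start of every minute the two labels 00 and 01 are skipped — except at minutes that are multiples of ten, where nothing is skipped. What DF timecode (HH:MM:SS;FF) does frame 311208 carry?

Ten DF minutes hold 17982 frames, so frame 311208 lies in block 17 (frames 305694–323675) with 5514 frames into that block.
The block's first minute is 1800 frames and the rest 1798 each; 5514 frames reaches minute 3, so 17 × 18 + 3 × 2 = 312 labels have been skipped so far.
Adding those back, label number 311208 + 312 = 311520 at 30 labels/s is 10384 s + 0 f = 2 h 53 min 4 s frame 0, i.e. 02:53:04;00.

02:53:04;00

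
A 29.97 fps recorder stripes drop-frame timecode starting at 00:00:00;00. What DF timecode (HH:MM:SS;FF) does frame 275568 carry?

02:33:14;24

Ten DF minutes hold 17982 frames, so frame 275568 lies in block 15 (frames 269730–287711) with 5838 frames into that block.
The block's first minute is 1800 frames and the rest 1798 each; 5838 frames reaches minute 3, so 15 × 18 + 3 × 2 = 276 labels have been skipped so far.
Adding those back, label number 275568 + 276 = 275844 at 30 labels/s is 9194 s + 24 f = 2 h 33 min 14 s frame 24, i.e. 02:33:14;24.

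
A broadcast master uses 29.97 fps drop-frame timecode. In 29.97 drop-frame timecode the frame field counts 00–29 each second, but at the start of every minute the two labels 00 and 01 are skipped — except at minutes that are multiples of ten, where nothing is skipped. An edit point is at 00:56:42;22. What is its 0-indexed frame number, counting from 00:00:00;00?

101980

As if non-drop at 30 labels/s: (0 × 3600 + 56 × 60 + 42) × 30 + 22 = 102082.
Minute boundaries passed: 56; those not divisible by 10: 56 − 5 = 51; dropped labels = 2 × 51 = 102.
Actual frame index = 102082 − 102 = 101980.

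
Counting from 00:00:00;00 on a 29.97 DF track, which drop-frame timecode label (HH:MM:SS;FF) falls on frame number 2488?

Each 10-minute DF block holds 10 × 60 × 30 − 9 × 2 = 17982 frames. 2488 ÷ 17982 → 0 full blocks, remainder 2488.
Within the partial block the first minute is 1800 frames and each further minute 1798, so 1 further minute boundary passed. Total skipped labels = 18 × 0 + 2 × 1 = 2.
Non-drop label index = 2488 + 2 = 2490; at 30 labels/s that is 00:01:23:00, i.e. DF 00:01:23;00.

00:01:23;00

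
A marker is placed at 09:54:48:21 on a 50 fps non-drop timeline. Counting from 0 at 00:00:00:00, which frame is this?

Total seconds to the label: (9 × 3600 + 54 × 60 + 48) = 35688.
Frame index = 35688 × 50 + 21 = 1784421.

frame 1784421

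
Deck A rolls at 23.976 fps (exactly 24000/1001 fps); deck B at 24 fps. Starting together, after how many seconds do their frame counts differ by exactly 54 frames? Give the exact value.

2252.25 seconds

The gap grows by |24 − 24000/1001| = 24/1001 frames per second.
Time for a 54-frame gap: 54 ÷ (24/1001) = 2252.25 s.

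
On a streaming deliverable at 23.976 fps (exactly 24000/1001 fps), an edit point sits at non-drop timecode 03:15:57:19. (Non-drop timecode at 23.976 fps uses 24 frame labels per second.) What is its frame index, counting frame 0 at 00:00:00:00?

Total seconds to the label: (3 × 3600 + 15 × 60 + 57) = 11757.
Frame index = 11757 × 24 + 19 = 282187.

frame 282187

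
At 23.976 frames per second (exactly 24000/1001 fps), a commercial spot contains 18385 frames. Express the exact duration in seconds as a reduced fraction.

3680677/4800 seconds

Running time = 18385 ÷ (24000/1001) = 18385 × 1001/24000 = 3680677/4800 s.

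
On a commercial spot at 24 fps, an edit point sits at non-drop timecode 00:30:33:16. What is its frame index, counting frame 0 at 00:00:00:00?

Total seconds to the label: (0 × 3600 + 30 × 60 + 33) = 1833.
Frame index = 1833 × 24 + 16 = 44008.

frame 44008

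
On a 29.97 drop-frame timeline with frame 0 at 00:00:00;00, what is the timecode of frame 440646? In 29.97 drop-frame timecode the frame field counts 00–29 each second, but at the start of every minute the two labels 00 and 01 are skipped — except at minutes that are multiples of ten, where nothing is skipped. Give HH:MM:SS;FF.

Ten DF minutes hold 17982 frames, so frame 440646 lies in block 24 (frames 431568–449549) with 9078 frames into that block.
The block's first minute is 1800 frames and the rest 1798 each; 9078 frames reaches minute 5, so 24 × 18 + 5 × 2 = 442 labels have been skipped so far.
Adding those back, label number 440646 + 442 = 441088 at 30 labels/s is 14702 s + 28 f = 4 h 5 min 2 s frame 28, i.e. 04:05:02;28.

04:05:02;28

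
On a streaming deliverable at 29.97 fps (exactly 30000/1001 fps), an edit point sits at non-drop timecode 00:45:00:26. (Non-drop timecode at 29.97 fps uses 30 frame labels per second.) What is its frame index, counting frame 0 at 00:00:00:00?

frame 81026

Total seconds to the label: (0 × 3600 + 45 × 60 + 0) = 2700.
Frame index = 2700 × 30 + 26 = 81026.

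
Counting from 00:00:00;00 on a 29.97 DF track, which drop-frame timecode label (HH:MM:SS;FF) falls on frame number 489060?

Each 10-minute DF block holds 10 × 60 × 30 − 9 × 2 = 17982 frames. 489060 ÷ 17982 → 27 full blocks, remainder 3546.
Within the partial block the first minute is 1800 frames and each further minute 1798, so 1 further minute boundary passed. Total skipped labels = 18 × 27 + 2 × 1 = 488.
Non-drop label index = 489060 + 488 = 489548; at 30 labels/s that is 04:31:58:08, i.e. DF 04:31:58;08.

04:31:58;08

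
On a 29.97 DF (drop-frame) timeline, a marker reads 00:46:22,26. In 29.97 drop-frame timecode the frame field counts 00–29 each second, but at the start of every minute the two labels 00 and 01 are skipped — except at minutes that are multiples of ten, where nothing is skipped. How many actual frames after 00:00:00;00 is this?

As if non-drop at 30 labels/s: (0 × 3600 + 46 × 60 + 22) × 30 + 26 = 83486.
Minute boundaries passed: 46; those not divisible by 10: 46 − 4 = 42; dropped labels = 2 × 42 = 84.
Actual frame index = 83486 − 84 = 83402.

83402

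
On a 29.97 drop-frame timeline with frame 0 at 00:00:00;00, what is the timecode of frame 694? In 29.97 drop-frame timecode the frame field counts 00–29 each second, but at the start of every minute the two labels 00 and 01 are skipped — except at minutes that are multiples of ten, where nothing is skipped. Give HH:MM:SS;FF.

Ten DF minutes hold 17982 frames, so frame 694 lies in block 0 (frames 0–17981) with 694 frames into that block.
The block's first minute is 1800 frames and the rest 1798 each; 694 frames reaches minute 0, so 0 × 18 + 0 × 2 = 0 labels have been skipped so far.
Adding those back, label number 694 + 0 = 694 at 30 labels/s is 23 s + 4 f = 0 h 0 min 23 s frame 4, i.e. 00:00:23;04.

00:00:23;04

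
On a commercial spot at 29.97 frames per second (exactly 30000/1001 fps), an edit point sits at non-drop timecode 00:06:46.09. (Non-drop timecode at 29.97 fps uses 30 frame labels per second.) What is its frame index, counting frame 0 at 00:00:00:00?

Total seconds to the label: (0 × 3600 + 6 × 60 + 46) = 406.
Frame index = 406 × 30 + 9 = 12189.

12189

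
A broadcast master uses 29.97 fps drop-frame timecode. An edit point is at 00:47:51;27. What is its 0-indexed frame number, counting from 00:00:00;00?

86071

Complete 10-minute blocks: 4, each 17982 frames → 71928.
Remaining 7 whole minutes in the current block: 1800 + 6 × 1798 = 12588 frames.
Within the current minute: 51 × 30 + 27 − 2 = 1555 (labels ;00/;01 skipped at this minute). Total = 71928 + 12588 + 1555 = 86071.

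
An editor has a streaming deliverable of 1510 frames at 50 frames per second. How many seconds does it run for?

Running time = 1510 / (50) = 30.2 s.

30.2 seconds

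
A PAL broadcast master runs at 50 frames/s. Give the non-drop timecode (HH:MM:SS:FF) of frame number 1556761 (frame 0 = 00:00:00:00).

1556761 ÷ 50 = 31135 full seconds, remainder 11 frames.
31135 s = 8 h 38 min 55 s.
Timecode: 08:38:55:11.

08:38:55:11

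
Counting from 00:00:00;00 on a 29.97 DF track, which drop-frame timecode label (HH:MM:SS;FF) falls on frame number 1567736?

14:31:50;04

Each 10-minute DF block holds 10 × 60 × 30 − 9 × 2 = 17982 frames. 1567736 ÷ 17982 → 87 full blocks, remainder 3302.
Within the partial block the first minute is 1800 frames and each further minute 1798, so 1 further minute boundary passed. Total skipped labels = 18 × 87 + 2 × 1 = 1568.
Non-drop label index = 1567736 + 1568 = 1569304; at 30 labels/s that is 14:31:50:04, i.e. DF 14:31:50;04.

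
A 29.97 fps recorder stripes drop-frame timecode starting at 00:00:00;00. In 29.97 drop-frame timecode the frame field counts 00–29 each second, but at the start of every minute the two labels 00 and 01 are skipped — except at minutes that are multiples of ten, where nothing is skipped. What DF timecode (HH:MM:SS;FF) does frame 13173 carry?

Each 10-minute DF block holds 10 × 60 × 30 − 9 × 2 = 17982 frames. 13173 ÷ 17982 → 0 full blocks, remainder 13173.
Within the partial block the first minute is 1800 frames and each further minute 1798, so 7 further minute boundaries passed. Total skipped labels = 18 × 0 + 2 × 7 = 14.
Non-drop label index = 13173 + 14 = 13187; at 30 labels/s that is 00:07:19:17, i.e. DF 00:07:19;17.

00:07:19;17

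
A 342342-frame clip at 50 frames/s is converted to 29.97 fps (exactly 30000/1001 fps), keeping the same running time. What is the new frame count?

Target frames = source frames × (target rate / source rate) = 342342 × (30000/1001)/(50) = 342342 × 600/1001 = 205200.

205200 frames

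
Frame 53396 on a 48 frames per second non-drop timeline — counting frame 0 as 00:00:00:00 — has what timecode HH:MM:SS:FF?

00:18:32:20

53396 ÷ 48 = 1112 full seconds, remainder 20 frames.
1112 s = 0 h 18 min 32 s.
Timecode: 00:18:32:20.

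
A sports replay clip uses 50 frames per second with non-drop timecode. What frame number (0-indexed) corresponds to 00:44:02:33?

Total seconds to the label: (0 × 3600 + 44 × 60 + 2) = 2642.
Frame index = 2642 × 50 + 33 = 132133.

132133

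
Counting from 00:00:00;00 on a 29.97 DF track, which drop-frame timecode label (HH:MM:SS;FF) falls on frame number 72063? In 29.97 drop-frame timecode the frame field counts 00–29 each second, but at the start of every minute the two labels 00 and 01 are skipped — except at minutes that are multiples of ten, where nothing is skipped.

Ten DF minutes hold 17982 frames, so frame 72063 lies in block 4 (frames 71928–89909) with 135 frames into that block.
The block's first minute is 1800 frames and the rest 1798 each; 135 frames reaches minute 0, so 4 × 18 + 0 × 2 = 72 labels have been skipped so far.
Adding those back, label number 72063 + 72 = 72135 at 30 labels/s is 2404 s + 15 f = 0 h 40 min 4 s frame 15, i.e. 00:40:04;15.

00:40:04;15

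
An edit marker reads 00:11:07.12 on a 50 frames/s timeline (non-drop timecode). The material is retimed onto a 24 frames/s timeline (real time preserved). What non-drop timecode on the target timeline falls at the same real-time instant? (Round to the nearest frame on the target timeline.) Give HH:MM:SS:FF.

Source frame index: (0×3600 + 11×60 + 7) × 50 + 12 = 33362.
Real time: 33362 / (50) = 16681/25 s.
Target frame: (16681/25) × (24) = 400344/25 ≈ 16013.760 → 16014.
At 24 labels/s: frame 16014 → 00:11:07:06.

00:11:07:06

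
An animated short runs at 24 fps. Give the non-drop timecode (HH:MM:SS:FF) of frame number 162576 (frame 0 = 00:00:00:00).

162576 ÷ 24 = 6774 full seconds, remainder 0 frames.
6774 s = 1 h 52 min 54 s.
Timecode: 01:52:54:00.

01:52:54:00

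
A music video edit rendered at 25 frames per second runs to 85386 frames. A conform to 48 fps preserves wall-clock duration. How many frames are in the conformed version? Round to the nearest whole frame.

Frames at target rate = 85386 × (48) / (25) = 4098528/25 ≈ 163941.120.
Nearest whole frame: 163941.

163941 frames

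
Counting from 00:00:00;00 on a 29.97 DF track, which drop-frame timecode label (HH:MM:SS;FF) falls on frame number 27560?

Each 10-minute DF block holds 10 × 60 × 30 − 9 × 2 = 17982 frames. 27560 ÷ 17982 → 1 full block, remainder 9578.
Within the partial block the first minute is 1800 frames and each further minute 1798, so 5 further minute boundaries passed. Total skipped labels = 18 × 1 + 2 × 5 = 28.
Non-drop label index = 27560 + 28 = 27588; at 30 labels/s that is 00:15:19:18, i.e. DF 00:15:19;18.

00:15:19;18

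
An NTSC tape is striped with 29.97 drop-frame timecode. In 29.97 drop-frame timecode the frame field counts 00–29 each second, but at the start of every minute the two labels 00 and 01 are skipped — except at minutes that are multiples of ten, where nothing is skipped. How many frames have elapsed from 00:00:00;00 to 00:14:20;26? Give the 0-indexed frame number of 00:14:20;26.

25800

Complete 10-minute blocks: 1, each 17982 frames → 17982.
Remaining 4 whole minutes in the current block: 1800 + 3 × 1798 = 7194 frames.
Within the current minute: 20 × 30 + 26 − 2 = 624 (labels ;00/;01 skipped at this minute). Total = 17982 + 7194 + 624 = 25800.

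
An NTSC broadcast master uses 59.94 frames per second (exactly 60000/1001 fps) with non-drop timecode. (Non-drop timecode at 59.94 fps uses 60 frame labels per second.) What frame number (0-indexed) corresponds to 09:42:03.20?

Total seconds to the label: (9 × 3600 + 42 × 60 + 3) = 34923.
Frame index = 34923 × 60 + 20 = 2095400.

frame 2095400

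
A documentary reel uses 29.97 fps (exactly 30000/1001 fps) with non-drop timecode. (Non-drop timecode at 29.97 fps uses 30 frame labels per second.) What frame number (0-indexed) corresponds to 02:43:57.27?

Total seconds to the label: (2 × 3600 + 43 × 60 + 57) = 9837.
Frame index = 9837 × 30 + 27 = 295137.

295137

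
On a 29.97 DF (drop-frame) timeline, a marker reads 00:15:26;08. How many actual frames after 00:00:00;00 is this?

27760

Complete 10-minute blocks: 1, each 17982 frames → 17982.
Remaining 5 whole minutes in the current block: 1800 + 4 × 1798 = 8992 frames.
Within the current minute: 26 × 30 + 8 − 2 = 786 (labels ;00/;01 skipped at this minute). Total = 17982 + 8992 + 786 = 27760.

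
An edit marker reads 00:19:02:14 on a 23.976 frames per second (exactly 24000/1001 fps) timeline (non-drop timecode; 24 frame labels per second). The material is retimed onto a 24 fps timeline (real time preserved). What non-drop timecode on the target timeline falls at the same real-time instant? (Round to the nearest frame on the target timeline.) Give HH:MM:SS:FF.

Source frame index: (0×3600 + 19×60 + 2) × 24 + 14 = 27422.
Real time: 27422 / (24000/1001) = 13724711/12000 s.
Target frame: (13724711/12000) × (24) = 13724711/500 ≈ 27449.422 → 27449.
At 24 labels/s: frame 27449 → 00:19:03:17.

00:19:03:17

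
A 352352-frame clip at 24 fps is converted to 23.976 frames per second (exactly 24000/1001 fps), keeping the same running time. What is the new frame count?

Target frames = source frames × (target rate / source rate) = 352352 × (24000/1001)/(24) = 352352 × 1000/1001 = 352000.

352000 frames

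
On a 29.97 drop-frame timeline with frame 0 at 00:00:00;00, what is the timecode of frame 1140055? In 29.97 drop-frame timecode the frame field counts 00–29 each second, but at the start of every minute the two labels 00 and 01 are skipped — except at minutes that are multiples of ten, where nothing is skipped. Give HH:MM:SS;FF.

10:33:59;25

Ten DF minutes hold 17982 frames, so frame 1140055 lies in block 63 (frames 1132866–1150847) with 7189 frames into that block.
The block's first minute is 1800 frames and the rest 1798 each; 7189 frames reaches minute 3, so 63 × 18 + 3 × 2 = 1140 labels have been skipped so far.
Adding those back, label number 1140055 + 1140 = 1141195 at 30 labels/s is 38039 s + 25 f = 10 h 33 min 59 s frame 25, i.e. 10:33:59;25.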